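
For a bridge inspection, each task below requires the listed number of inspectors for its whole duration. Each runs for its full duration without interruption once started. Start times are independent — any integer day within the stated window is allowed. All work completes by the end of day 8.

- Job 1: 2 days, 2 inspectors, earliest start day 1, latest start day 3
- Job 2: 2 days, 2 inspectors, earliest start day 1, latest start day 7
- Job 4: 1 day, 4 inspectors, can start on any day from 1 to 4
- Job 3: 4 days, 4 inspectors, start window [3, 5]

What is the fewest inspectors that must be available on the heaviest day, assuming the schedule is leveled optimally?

Early-start (Job 1@1, Job 2@1, Job 4@1, Job 3@3) gives peak 8: d1:8  d2:4  d3:4  d4:4  d5:4  d6:4  d7:0  d8:0.
Shift Job 4→3, Job 3→4.
Schedule Job 1@1, Job 2@1, Job 4@3, Job 3@4: d1:4  d2:4  d3:4  d4:4  d5:4  d6:4  d7:4  d8:0 — peak 4.
Total inspector-days = 28 over 8 days ⇒ peak ≥ ⌈28/8⌉ = 4, so 4 is optimal.

4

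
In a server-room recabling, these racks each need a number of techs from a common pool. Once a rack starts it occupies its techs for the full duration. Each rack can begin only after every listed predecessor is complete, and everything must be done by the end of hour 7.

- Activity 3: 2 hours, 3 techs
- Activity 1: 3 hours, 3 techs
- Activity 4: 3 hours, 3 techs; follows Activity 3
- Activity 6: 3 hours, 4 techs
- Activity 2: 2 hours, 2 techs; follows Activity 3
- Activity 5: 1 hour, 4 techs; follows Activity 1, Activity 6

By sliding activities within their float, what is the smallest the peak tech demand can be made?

7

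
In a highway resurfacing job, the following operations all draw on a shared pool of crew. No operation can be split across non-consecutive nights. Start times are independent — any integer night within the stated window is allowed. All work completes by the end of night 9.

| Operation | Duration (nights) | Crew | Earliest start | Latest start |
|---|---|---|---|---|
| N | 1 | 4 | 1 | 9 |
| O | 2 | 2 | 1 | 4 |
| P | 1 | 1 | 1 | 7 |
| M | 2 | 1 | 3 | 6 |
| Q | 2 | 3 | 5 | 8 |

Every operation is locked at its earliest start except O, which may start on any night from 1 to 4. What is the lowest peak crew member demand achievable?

5

O@1: n1:7  n2:2  n3:1  n4:1  n5:3  n6:3  n7:0  n8:0  n9:0 → peak 7
O@2: n1:5  n2:2  n3:3  n4:1  n5:3  n6:3  n7:0  n8:0  n9:0 → peak 5
O@3: n1:5  n2:0  n3:3  n4:3  n5:3  n6:3  n7:0  n8:0  n9:0 → peak 5
O@4: n1:5  n2:0  n3:1  n4:3  n5:5  n6:3  n7:0  n8:0  n9:0 → peak 5
Best is O@2, peak 5.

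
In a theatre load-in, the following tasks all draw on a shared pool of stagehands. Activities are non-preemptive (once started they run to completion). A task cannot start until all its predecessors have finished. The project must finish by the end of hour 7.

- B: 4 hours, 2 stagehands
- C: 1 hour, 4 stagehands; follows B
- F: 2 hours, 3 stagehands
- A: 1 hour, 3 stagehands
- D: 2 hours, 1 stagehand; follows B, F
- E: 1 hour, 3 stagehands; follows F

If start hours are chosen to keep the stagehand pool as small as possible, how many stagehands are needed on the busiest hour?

5

Early-start (B@1, C@5, F@1, A@1, D@5, E@3) gives peak 8: h1:8  h2:5  h3:5  h4:2  h5:5  h6:1  h7:0.
Shift A→3, E→4.
Schedule B@1, C@5, F@1, A@3, D@5, E@4: h1:5  h2:5  h3:5  h4:5  h5:5  h6:1  h7:0 — peak 5.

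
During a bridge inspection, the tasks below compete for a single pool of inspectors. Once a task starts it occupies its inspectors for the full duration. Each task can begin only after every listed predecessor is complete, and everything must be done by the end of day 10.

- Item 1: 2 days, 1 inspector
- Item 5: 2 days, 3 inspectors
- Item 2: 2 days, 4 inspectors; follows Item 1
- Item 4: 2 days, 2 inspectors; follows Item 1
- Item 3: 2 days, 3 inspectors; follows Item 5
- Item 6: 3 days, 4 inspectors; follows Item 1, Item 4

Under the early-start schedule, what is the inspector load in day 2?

At early start, day 2 has: Item 1, Item 5.
Demand: 1 + 3 = 4.

4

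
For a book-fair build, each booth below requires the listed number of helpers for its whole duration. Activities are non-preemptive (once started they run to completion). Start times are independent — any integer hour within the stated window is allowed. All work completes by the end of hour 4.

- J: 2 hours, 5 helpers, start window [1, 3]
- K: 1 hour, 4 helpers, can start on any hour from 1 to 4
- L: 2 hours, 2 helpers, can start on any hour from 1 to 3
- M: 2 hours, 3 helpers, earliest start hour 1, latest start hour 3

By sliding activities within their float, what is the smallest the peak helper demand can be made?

7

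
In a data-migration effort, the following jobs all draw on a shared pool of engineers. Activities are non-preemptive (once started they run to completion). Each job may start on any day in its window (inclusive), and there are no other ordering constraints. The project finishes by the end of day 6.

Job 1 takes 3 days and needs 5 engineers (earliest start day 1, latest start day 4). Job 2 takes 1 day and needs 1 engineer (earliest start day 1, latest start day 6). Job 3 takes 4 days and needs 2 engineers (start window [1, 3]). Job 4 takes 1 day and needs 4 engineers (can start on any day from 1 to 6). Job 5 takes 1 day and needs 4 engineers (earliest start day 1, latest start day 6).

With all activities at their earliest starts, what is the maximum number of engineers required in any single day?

16

Early-start schedule: Job 1@1, Job 2@1, Job 3@1, Job 4@1, Job 5@1.
Load per day: day 1: 16, day 2: 7, day 3: 7, day 4: 2, day 5: 0, day 6: 0.
Peak is 16.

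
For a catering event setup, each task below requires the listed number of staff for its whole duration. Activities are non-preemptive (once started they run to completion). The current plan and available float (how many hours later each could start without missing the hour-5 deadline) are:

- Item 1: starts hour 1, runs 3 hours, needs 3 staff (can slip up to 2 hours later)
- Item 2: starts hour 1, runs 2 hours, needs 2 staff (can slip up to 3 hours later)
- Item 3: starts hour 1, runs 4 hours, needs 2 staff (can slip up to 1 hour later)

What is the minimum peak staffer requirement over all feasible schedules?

5

Early-start (Item 1@1, Item 2@1, Item 3@1) gives peak 7: h1:7  h2:7  h3:5  h4:2  h5:0.
Shift Item 2→4.
Schedule Item 1@1, Item 2@4, Item 3@1: h1:5  h2:5  h3:5  h4:4  h5:2 — peak 5.
Total staffer-hours = 21 over 5 hours ⇒ peak ≥ ⌈21/5⌉ = 5, so 5 is optimal.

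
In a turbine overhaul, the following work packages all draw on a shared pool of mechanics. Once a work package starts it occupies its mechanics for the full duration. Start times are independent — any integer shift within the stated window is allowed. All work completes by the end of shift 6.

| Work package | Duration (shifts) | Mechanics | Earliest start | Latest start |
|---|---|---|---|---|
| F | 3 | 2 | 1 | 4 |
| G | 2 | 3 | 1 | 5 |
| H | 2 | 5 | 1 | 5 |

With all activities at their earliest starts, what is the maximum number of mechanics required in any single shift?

10

Early-start schedule: F@1, G@1, H@1.
Load per shift: shift 1: 10, shift 2: 10, shift 3: 2, shift 4: 0, shift 5: 0, shift 6: 0.
Peak is 10.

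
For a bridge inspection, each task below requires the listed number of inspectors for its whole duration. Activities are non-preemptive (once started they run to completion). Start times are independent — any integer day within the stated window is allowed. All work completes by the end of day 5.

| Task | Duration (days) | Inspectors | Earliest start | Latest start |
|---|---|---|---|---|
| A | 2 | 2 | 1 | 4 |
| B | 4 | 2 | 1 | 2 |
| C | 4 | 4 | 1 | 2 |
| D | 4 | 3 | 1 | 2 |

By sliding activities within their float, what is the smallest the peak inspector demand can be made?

11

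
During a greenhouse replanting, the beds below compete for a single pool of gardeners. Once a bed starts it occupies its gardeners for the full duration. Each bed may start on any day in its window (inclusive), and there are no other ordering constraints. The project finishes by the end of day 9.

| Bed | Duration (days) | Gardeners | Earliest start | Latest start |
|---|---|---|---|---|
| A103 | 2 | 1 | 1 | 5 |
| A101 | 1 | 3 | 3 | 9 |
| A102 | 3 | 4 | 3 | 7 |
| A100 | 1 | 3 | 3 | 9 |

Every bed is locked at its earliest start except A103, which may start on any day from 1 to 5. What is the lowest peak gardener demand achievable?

10

A103@1: d1:1  d2:1  d3:10  d4:4  d5:4  d6:0  d7:0  d8:0  d9:0 → peak 10
A103@2: d1:0  d2:1  d3:11  d4:4  d5:4  d6:0  d7:0  d8:0  d9:0 → peak 11
A103@3: d1:0  d2:0  d3:11  d4:5  d5:4  d6:0  d7:0  d8:0  d9:0 → peak 11
A103@4: d1:0  d2:0  d3:10  d4:5  d5:5  d6:0  d7:0  d8:0  d9:0 → peak 10
A103@5: d1:0  d2:0  d3:10  d4:4  d5:5  d6:1  d7:0  d8:0  d9:0 → peak 10
Best is A103@1, peak 10.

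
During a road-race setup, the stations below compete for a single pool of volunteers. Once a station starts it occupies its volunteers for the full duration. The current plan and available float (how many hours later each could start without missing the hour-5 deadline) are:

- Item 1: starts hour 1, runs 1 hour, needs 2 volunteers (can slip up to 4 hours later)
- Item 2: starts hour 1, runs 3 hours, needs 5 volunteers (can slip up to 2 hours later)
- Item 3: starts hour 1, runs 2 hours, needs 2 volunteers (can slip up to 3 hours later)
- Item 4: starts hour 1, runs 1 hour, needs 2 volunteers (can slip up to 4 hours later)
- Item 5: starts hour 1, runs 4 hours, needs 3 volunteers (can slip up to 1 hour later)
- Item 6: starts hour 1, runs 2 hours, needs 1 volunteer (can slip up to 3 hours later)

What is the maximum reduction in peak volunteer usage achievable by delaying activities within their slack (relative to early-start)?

7

Early-start peak: h1:15  h2:11  h3:8  h4:3  h5:0 ⇒ 15.
Leveled (Item 1@1, Item 2@1, Item 3@4, Item 4@4, Item 5@2, Item 6@4): h1:7  h2:8  h3:8  h4:8  h5:6 ⇒ 8.
Reduction 15 − 8 = 7.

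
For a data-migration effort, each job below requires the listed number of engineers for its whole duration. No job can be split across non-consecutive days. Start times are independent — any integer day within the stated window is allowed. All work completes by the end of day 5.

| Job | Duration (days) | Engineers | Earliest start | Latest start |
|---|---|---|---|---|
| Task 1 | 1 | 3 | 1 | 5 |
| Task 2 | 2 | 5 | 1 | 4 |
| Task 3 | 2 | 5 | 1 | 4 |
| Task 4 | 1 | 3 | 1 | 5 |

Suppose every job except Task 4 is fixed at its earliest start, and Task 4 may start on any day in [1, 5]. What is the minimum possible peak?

Task 4@1: d1:16  d2:10  d3:0  d4:0  d5:0 → peak 16
Task 4@2: d1:13  d2:13  d3:0  d4:0  d5:0 → peak 13
Task 4@3: d1:13  d2:10  d3:3  d4:0  d5:0 → peak 13
Task 4@4: d1:13  d2:10  d3:0  d4:3  d5:0 → peak 13
Task 4@5: d1:13  d2:10  d3:0  d4:0  d5:3 → peak 13
Best is Task 4@2, peak 13.

13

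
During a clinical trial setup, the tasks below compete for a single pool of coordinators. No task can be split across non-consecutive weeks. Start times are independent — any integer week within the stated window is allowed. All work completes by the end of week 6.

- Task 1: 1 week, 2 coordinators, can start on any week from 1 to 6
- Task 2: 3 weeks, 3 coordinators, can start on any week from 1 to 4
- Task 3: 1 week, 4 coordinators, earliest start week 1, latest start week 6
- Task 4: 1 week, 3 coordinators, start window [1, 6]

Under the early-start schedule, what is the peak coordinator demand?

Early-start schedule: Task 1@1, Task 2@1, Task 3@1, Task 4@1.
Load per week: week 1: 12, week 2: 3, week 3: 3, week 4: 0, week 5: 0, week 6: 0.
Peak is 12.

12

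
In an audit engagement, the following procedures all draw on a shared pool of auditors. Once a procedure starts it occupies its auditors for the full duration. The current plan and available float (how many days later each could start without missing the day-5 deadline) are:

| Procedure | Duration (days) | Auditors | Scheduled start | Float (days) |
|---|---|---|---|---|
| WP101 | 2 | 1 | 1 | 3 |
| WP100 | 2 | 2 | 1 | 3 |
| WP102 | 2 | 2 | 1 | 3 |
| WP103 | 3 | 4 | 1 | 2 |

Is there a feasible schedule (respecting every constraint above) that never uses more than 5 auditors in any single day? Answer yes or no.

Schedule WP101@1, WP100@1, WP102@1, WP103@3: d1:5  d2:5  d3:4  d4:4  d5:4 — peak 5 ≤ 5.

yes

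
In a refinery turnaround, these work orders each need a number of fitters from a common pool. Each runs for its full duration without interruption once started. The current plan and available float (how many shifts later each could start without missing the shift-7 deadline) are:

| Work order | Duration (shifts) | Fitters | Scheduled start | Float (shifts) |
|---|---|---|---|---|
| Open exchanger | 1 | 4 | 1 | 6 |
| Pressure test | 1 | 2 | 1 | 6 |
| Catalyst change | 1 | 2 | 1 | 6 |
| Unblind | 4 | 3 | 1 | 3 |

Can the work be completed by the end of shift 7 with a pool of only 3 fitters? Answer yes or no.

no

The minimum achievable peak is 4; 3 < 4, so no feasible schedule stays within the cap.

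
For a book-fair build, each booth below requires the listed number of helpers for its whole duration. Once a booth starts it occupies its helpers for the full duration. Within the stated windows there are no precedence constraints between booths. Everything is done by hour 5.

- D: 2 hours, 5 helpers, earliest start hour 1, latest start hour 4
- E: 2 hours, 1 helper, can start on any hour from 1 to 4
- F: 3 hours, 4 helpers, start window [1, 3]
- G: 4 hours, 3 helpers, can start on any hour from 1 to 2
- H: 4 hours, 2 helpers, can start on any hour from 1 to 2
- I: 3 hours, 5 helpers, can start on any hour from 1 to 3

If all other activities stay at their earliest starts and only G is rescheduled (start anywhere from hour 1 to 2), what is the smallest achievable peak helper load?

20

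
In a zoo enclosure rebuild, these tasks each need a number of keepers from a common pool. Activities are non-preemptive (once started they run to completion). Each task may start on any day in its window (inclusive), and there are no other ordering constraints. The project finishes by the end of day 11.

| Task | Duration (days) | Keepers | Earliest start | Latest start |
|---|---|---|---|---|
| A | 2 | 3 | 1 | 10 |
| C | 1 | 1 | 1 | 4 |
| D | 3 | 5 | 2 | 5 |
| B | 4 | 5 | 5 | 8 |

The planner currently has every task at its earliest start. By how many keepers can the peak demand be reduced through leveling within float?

3

Early-start peak: d1:4  d2:8  d3:5  d4:5  d5:5  d6:5  d7:5  d8:5  d9:0  d10:0  d11:0 ⇒ 8.
Leveled (A@1, C@1, D@3, B@6): d1:4  d2:3  d3:5  d4:5  d5:5  d6:5  d7:5  d8:5  d9:5  d10:0  d11:0 ⇒ 5.
Reduction 8 − 5 = 3.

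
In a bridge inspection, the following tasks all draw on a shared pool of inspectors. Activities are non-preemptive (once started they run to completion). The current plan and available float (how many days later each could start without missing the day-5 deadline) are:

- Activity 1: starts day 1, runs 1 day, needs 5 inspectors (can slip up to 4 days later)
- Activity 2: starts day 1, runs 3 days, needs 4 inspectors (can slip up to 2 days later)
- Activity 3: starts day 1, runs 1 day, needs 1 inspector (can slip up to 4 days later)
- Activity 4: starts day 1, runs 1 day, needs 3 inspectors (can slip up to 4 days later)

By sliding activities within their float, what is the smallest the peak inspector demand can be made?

5

Early-start (Activity 1@1, Activity 2@1, Activity 3@1, Activity 4@1) gives peak 13: d1:13  d2:4  d3:4  d4:0  d5:0.
Shift Activity 2→2, Activity 3→2, Activity 4→5.
Schedule Activity 1@1, Activity 2@2, Activity 3@2, Activity 4@5: d1:5  d2:5  d3:4  d4:4  d5:3 — peak 5.
Total inspector-days = 21 over 5 days ⇒ peak ≥ ⌈21/5⌉ = 5, so 5 is optimal.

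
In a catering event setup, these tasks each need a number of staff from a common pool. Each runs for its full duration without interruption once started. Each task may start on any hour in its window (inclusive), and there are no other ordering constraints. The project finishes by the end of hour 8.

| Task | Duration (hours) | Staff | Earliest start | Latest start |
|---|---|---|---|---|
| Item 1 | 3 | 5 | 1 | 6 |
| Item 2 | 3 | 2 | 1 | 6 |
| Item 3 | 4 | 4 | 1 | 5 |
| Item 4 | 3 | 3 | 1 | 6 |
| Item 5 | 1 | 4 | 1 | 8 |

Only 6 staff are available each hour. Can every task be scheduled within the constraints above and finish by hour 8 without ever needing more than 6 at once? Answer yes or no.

no

Total staffer-hours = 50; over 8 hours the average is 50/8 > 6, so some hour must exceed 6.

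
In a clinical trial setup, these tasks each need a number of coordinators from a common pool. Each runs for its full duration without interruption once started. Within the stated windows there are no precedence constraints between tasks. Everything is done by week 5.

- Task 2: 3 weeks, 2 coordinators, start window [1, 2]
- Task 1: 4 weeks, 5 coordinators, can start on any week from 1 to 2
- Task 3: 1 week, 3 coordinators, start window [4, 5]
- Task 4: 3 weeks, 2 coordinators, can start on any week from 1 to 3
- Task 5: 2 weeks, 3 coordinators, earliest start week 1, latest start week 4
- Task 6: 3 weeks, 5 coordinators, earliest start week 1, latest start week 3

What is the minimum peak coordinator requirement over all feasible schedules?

14

Early-start (Task 2@1, Task 1@1, Task 3@4, Task 4@1, Task 5@1, Task 6@1) gives peak 17: w1:17  w2:17  w3:14  w4:8  w5:0.
Shift Task 6→3.
Schedule Task 2@1, Task 1@1, Task 3@4, Task 4@1, Task 5@1, Task 6@3: w1:12  w2:12  w3:14  w4:13  w5:5 — peak 14.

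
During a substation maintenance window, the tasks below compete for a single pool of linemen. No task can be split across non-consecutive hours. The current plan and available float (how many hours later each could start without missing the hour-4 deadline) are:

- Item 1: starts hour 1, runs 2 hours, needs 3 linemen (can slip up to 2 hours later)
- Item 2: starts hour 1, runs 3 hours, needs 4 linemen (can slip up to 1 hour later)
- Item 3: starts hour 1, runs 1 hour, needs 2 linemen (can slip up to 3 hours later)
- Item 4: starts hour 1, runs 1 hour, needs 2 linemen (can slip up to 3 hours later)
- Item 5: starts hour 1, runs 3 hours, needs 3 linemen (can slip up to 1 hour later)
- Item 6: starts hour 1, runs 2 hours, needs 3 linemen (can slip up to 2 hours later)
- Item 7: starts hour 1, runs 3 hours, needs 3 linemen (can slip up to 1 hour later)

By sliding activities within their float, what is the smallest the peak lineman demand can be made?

13

Early-start (Item 1@1, Item 2@1, Item 3@1, Item 4@1, Item 5@1, Item 6@1, Item 7@1) gives peak 20: h1:20  h2:16  h3:10  h4:0.
Shift Item 5→2, Item 6→3, Item 7→2.
Schedule Item 1@1, Item 2@1, Item 3@1, Item 4@1, Item 5@2, Item 6@3, Item 7@2: h1:11  h2:13  h3:13  h4:9 — peak 13.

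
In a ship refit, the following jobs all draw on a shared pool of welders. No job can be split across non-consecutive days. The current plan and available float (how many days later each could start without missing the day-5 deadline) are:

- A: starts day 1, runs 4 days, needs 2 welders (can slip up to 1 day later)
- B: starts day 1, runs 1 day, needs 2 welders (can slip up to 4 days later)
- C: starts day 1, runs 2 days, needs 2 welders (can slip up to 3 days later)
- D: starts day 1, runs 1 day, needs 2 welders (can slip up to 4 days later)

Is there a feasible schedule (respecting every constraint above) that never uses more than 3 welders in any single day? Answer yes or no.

Total welder-days = 16; over 5 days the average is 16/5 > 3, so some day must exceed 3.

no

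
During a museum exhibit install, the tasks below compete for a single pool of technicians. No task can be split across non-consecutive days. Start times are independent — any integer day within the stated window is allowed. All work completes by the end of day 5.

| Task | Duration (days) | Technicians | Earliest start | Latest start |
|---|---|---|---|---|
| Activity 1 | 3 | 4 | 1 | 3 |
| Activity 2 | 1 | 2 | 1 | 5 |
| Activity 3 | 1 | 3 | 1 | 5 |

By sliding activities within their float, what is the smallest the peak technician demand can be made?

4

Early-start (Activity 1@1, Activity 2@1, Activity 3@1) gives peak 9: d1:9  d2:4  d3:4  d4:0  d5:0.
Shift Activity 2→4, Activity 3→5.
Schedule Activity 1@1, Activity 2@4, Activity 3@5: d1:4  d2:4  d3:4  d4:2  d5:3 — peak 4.
Total technician-days = 17 over 5 days ⇒ peak ≥ ⌈17/5⌉ = 4, so 4 is optimal.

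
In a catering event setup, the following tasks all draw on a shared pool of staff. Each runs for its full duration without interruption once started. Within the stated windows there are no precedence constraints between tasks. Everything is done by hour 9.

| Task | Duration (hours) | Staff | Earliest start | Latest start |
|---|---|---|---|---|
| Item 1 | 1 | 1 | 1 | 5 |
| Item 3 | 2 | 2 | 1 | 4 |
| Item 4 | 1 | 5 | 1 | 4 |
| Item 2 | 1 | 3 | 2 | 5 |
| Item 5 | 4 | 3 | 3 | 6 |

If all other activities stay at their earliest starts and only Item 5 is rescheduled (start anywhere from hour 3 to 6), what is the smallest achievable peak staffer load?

8

Item 5@3: h1:8  h2:5  h3:3  h4:3  h5:3  h6:3  h7:0  h8:0  h9:0 → peak 8
Item 5@4: h1:8  h2:5  h3:0  h4:3  h5:3  h6:3  h7:3  h8:0  h9:0 → peak 8
Item 5@5: h1:8  h2:5  h3:0  h4:0  h5:3  h6:3  h7:3  h8:3  h9:0 → peak 8
Item 5@6: h1:8  h2:5  h3:0  h4:0  h5:0  h6:3  h7:3  h8:3  h9:3 → peak 8
Best is Item 5@3, peak 8.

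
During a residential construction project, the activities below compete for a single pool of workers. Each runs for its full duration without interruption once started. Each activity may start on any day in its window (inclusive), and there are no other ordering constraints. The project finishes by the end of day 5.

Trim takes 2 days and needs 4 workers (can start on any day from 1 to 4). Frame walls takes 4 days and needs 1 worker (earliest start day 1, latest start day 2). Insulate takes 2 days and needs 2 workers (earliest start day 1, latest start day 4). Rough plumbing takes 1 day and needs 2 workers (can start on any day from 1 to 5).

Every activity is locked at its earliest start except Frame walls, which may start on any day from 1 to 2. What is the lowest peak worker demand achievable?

8

Frame walls@1: d1:9  d2:7  d3:1  d4:1  d5:0 → peak 9
Frame walls@2: d1:8  d2:7  d3:1  d4:1  d5:1 → peak 8
Best is Frame walls@2, peak 8.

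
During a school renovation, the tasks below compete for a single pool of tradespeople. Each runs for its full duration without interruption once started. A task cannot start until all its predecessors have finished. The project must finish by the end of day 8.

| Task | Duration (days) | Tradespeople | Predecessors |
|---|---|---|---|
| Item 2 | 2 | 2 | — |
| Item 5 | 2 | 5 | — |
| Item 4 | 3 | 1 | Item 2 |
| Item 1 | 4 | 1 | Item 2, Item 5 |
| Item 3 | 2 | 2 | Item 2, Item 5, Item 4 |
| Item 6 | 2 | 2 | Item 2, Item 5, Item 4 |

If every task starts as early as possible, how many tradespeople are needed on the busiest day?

Early-start schedule: Item 2@1, Item 5@1, Item 4@3, Item 1@3, Item 3@6, Item 6@6.
Load per day: day 1: 7, day 2: 7, day 3: 2, day 4: 2, day 5: 2, day 6: 5, day 7: 4, day 8: 0.
Peak is 7.

7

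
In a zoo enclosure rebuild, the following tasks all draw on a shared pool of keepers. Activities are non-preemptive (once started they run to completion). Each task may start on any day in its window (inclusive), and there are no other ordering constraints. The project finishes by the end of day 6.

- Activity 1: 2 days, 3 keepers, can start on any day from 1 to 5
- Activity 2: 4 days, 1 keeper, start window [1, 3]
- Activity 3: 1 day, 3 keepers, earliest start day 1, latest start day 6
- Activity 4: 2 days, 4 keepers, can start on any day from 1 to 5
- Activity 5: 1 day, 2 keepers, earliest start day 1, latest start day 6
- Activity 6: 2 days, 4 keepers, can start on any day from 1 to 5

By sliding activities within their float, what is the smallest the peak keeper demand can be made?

6

Early-start (Activity 1@1, Activity 2@1, Activity 3@1, Activity 4@1, Activity 5@1, Activity 6@1) gives peak 17: d1:17  d2:12  d3:1  d4:1  d5:0  d6:0.
Shift Activity 2→2, Activity 4→3, Activity 5→2, Activity 6→5.
Schedule Activity 1@1, Activity 2@2, Activity 3@1, Activity 4@3, Activity 5@2, Activity 6@5: d1:6  d2:6  d3:5  d4:5  d5:5  d6:4 — peak 6.
Total keeper-days = 31 over 6 days ⇒ peak ≥ ⌈31/6⌉ = 6, so 6 is optimal.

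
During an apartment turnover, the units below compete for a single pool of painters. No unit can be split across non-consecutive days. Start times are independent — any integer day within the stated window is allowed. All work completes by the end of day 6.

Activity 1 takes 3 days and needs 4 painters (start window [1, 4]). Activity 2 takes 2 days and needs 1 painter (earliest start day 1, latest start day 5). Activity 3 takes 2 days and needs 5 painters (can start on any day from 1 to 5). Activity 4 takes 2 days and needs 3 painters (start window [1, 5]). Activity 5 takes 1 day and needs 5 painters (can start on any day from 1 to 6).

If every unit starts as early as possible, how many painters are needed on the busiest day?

Early-start schedule: Activity 1@1, Activity 2@1, Activity 3@1, Activity 4@1, Activity 5@1.
Load per day: day 1: 18, day 2: 13, day 3: 4, day 4: 0, day 5: 0, day 6: 0.
Peak is 18.

18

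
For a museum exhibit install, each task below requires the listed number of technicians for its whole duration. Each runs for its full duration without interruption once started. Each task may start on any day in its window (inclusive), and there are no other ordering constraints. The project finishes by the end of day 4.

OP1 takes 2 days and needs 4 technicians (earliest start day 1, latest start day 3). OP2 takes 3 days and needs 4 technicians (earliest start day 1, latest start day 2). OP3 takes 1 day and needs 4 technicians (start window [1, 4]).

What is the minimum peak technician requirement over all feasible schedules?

Early-start (OP1@1, OP2@1, OP3@1) gives peak 12: d1:12  d2:8  d3:4  d4:0.
Shift OP3→3.
Schedule OP1@1, OP2@1, OP3@3: d1:8  d2:8  d3:8  d4:0 — peak 8.
No arrangement of the 24 feasible schedules does better.

8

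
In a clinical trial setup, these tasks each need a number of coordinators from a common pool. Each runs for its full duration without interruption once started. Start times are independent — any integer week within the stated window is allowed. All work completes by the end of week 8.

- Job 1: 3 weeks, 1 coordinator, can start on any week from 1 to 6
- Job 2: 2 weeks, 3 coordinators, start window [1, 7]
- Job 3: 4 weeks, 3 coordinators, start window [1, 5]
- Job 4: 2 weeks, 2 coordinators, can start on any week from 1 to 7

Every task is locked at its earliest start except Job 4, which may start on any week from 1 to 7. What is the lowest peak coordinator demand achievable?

7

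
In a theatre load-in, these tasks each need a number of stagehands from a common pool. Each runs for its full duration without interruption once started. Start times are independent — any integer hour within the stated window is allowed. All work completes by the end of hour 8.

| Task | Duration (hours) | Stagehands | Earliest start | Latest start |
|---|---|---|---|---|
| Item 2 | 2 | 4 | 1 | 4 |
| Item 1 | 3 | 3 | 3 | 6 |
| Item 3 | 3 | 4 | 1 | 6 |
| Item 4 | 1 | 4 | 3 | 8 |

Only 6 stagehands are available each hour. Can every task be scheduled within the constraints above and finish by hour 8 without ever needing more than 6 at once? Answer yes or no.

The minimum achievable peak is 7; 6 < 7, so no feasible schedule stays within the cap.

no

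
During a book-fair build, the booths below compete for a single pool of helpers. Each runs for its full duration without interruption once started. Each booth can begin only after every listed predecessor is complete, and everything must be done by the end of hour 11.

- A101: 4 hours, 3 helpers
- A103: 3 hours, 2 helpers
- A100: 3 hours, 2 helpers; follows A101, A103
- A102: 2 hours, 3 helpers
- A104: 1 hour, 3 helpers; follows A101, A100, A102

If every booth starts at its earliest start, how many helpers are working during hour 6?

2

At early start, hour 6 has: A100.
Demand: 2 = 2.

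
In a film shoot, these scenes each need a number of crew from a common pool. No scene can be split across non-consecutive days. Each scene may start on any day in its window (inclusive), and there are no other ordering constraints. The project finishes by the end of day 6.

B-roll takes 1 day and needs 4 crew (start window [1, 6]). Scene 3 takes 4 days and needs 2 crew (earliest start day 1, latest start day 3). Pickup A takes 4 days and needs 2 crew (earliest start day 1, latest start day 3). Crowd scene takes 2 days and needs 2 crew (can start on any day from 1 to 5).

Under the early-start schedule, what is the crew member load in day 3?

At early start, day 3 has: Scene 3, Pickup A.
Demand: 2 + 2 = 4.

4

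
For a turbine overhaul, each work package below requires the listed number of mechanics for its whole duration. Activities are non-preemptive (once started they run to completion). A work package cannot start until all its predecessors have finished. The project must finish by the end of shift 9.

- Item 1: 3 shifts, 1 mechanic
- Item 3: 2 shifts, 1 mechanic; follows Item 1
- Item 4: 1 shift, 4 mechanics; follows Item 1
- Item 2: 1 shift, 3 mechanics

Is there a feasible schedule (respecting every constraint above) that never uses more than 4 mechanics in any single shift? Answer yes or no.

Schedule Item 1@1, Item 3@4, Item 4@6, Item 2@1: s1:4  s2:1  s3:1  s4:1  s5:1  s6:4  s7:0  s8:0  s9:0 — peak 4 ≤ 4.

yes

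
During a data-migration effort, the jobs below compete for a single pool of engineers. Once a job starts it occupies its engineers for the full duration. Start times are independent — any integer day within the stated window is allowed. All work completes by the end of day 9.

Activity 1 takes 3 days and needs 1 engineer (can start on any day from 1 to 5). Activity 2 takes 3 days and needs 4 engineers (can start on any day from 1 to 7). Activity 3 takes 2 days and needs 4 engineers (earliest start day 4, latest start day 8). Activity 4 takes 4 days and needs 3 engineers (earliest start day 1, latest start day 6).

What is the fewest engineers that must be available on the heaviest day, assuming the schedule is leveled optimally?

4

Early-start (Activity 1@1, Activity 2@1, Activity 3@4, Activity 4@1) gives peak 8: d1:8  d2:8  d3:8  d4:7  d5:4  d6:0  d7:0  d8:0  d9:0.
Shift Activity 2→5, Activity 3→8.
Schedule Activity 1@1, Activity 2@5, Activity 3@8, Activity 4@1: d1:4  d2:4  d3:4  d4:3  d5:4  d6:4  d7:4  d8:4  d9:4 — peak 4.
Total engineer-days = 35 over 9 days ⇒ peak ≥ ⌈35/9⌉ = 4, so 4 is optimal.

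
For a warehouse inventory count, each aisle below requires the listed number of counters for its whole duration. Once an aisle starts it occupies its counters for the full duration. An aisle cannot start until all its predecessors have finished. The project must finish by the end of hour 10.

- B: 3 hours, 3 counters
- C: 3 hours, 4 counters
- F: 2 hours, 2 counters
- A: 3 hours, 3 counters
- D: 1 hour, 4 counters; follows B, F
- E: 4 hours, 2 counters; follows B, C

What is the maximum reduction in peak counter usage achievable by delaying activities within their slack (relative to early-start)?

Early-start peak: h1:12  h2:12  h3:10  h4:6  h5:2  h6:2  h7:2  h8:0  h9:0  h10:0 ⇒ 12.
Leveled (B@1, C@4, F@1, A@7, D@10, E@7): h1:5  h2:5  h3:3  h4:4  h5:4  h6:4  h7:5  h8:5  h9:5  h10:6 ⇒ 6.
Reduction 12 − 6 = 6.

6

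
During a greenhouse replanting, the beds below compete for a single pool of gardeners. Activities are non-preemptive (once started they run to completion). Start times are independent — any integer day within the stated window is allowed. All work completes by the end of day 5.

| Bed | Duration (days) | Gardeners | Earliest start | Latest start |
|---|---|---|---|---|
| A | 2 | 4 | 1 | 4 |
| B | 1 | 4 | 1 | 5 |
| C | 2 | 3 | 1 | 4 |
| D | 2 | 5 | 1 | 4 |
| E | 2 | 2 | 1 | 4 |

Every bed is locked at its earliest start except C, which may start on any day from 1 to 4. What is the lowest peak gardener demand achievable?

15

C@1: d1:18  d2:14  d3:0  d4:0  d5:0 → peak 18
C@2: d1:15  d2:14  d3:3  d4:0  d5:0 → peak 15
C@3: d1:15  d2:11  d3:3  d4:3  d5:0 → peak 15
C@4: d1:15  d2:11  d3:0  d4:3  d5:3 → peak 15
Best is C@2, peak 15.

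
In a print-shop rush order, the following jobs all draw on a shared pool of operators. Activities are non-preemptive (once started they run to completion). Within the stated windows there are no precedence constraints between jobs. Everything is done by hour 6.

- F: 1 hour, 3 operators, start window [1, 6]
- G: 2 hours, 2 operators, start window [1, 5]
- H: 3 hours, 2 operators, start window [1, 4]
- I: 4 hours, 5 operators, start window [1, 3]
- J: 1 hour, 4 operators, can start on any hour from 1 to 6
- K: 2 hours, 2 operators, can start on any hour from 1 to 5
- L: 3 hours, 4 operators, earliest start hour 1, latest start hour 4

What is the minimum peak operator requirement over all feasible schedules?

Early-start (F@1, G@1, H@1, I@1, J@1, K@1, L@1) gives peak 22: h1:22  h2:15  h3:11  h4:5  h5:0  h6:0.
Shift F→2, I→3, K→2, L→4.
Schedule F@2, G@1, H@1, I@3, J@1, K@2, L@4: h1:8  h2:9  h3:9  h4:9  h5:9  h6:9 — peak 9.
Total operator-hours = 53 over 6 hours ⇒ peak ≥ ⌈53/6⌉ = 9, so 9 is optimal.

9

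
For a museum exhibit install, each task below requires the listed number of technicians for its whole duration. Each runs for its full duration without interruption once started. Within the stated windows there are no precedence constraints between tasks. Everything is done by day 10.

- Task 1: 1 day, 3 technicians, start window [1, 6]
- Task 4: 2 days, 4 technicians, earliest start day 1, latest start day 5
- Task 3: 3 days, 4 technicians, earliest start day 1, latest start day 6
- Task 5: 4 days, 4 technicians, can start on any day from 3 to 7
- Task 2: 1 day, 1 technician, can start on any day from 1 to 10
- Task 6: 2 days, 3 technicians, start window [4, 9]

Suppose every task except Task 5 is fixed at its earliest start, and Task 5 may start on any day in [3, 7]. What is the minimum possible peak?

Task 5@3: d1:12  d2:8  d3:8  d4:7  d5:7  d6:4  d7:0  d8:0  d9:0  d10:0 → peak 12
Task 5@4: d1:12  d2:8  d3:4  d4:7  d5:7  d6:4  d7:4  d8:0  d9:0  d10:0 → peak 12
Task 5@5: d1:12  d2:8  d3:4  d4:3  d5:7  d6:4  d7:4  d8:4  d9:0  d10:0 → peak 12
Task 5@6: d1:12  d2:8  d3:4  d4:3  d5:3  d6:4  d7:4  d8:4  d9:4  d10:0 → peak 12
Task 5@7: d1:12  d2:8  d3:4  d4:3  d5:3  d6:0  d7:4  d8:4  d9:4  d10:4 → peak 12
Best is Task 5@3, peak 12.

12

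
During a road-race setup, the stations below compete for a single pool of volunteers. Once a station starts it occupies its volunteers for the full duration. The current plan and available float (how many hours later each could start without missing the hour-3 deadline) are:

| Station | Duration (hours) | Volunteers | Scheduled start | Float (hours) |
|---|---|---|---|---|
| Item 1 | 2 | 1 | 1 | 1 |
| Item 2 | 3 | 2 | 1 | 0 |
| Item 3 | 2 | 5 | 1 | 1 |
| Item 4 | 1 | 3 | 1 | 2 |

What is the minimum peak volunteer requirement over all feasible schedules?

8

Early-start (Item 1@1, Item 2@1, Item 3@1, Item 4@1) gives peak 11: h1:11  h2:8  h3:2.
Shift Item 4→3.
Schedule Item 1@1, Item 2@1, Item 3@1, Item 4@3: h1:8  h2:8  h3:5 — peak 8.
No arrangement of the 12 feasible schedules does better.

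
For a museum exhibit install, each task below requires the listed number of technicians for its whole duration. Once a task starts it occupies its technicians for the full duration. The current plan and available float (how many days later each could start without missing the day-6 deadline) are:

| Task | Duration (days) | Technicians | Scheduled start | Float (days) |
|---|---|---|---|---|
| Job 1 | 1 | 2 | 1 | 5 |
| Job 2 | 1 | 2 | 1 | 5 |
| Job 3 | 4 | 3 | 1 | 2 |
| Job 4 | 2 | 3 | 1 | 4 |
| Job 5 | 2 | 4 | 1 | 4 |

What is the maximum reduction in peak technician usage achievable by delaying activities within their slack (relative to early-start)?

Early-start peak: d1:14  d2:10  d3:3  d4:3  d5:0  d6:0 ⇒ 14.
Leveled (Job 1@1, Job 2@2, Job 3@1, Job 4@3, Job 5@5): d1:5  d2:5  d3:6  d4:6  d5:4  d6:4 ⇒ 6.
Reduction 14 − 6 = 8.

8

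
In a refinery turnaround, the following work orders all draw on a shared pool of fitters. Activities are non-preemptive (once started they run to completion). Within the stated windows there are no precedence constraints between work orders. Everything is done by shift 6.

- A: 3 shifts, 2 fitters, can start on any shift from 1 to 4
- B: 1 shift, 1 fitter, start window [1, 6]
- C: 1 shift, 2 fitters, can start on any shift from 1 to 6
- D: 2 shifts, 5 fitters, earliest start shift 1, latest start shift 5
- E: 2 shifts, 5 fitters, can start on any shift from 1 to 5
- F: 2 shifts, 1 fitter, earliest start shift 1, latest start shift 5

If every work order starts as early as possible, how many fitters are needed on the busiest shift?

16

Early-start schedule: A@1, B@1, C@1, D@1, E@1, F@1.
Load per shift: shift 1: 16, shift 2: 13, shift 3: 2, shift 4: 0, shift 5: 0, shift 6: 0.
Peak is 16.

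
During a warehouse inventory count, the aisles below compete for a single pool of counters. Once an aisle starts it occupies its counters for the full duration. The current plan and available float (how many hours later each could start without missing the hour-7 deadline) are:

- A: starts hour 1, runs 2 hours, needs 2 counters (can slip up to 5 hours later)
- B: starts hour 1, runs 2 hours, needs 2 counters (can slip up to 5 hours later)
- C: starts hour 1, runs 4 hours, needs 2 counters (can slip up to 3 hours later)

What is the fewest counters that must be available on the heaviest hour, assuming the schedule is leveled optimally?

4

Early-start (A@1, B@1, C@1) gives peak 6: h1:6  h2:6  h3:2  h4:2  h5:0  h6:0  h7:0.
Shift C→3.
Schedule A@1, B@1, C@3: h1:4  h2:4  h3:2  h4:2  h5:2  h6:2  h7:0 — peak 4.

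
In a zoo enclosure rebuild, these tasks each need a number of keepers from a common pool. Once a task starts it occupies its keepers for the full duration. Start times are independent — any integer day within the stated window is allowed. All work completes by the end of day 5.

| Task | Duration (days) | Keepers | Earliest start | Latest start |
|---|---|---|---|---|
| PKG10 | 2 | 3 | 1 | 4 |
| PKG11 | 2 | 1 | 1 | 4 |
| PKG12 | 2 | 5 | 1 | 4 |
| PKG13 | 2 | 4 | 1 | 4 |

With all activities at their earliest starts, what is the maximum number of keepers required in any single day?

13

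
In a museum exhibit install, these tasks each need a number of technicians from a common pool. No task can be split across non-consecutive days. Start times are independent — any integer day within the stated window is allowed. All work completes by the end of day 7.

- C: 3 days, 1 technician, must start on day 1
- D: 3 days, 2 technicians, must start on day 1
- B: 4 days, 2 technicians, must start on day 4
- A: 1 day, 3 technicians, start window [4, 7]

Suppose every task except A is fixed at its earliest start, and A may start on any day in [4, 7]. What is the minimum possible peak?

A@4: d1:3  d2:3  d3:3  d4:5  d5:2  d6:2  d7:2 → peak 5
A@5: d1:3  d2:3  d3:3  d4:2  d5:5  d6:2  d7:2 → peak 5
A@6: d1:3  d2:3  d3:3  d4:2  d5:2  d6:5  d7:2 → peak 5
A@7: d1:3  d2:3  d3:3  d4:2  d5:2  d6:2  d7:5 → peak 5
Best is A@4, peak 5.

5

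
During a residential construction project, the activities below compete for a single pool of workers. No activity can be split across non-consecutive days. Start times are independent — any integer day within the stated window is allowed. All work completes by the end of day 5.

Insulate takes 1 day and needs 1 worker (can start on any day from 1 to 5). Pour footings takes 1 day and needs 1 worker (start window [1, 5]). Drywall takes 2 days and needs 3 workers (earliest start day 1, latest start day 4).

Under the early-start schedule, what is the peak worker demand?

5

Early-start schedule: Insulate@1, Pour footings@1, Drywall@1.
Load per day: day 1: 5, day 2: 3, day 3: 0, day 4: 0, day 5: 0.
Peak is 5.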